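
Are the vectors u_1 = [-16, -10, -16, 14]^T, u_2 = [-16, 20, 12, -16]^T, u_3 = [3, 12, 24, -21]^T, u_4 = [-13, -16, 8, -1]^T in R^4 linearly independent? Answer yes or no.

no

Form the matrix with these vectors as rows and row reduce.
R2 ← R2 − R1: [0, 30, 28, -30]
R3 ← R3 + (3/16)·R1: [0, 81/8, 21, -147/8]
R4 ← R4 − (13/16)·R1: [0, -63/8, 21, -99/8]
R3 ← R3 − (27/80)·R2: [0, 0, 231/20, -33/4]
R4 ← R4 + (21/80)·R2: [0, 0, 567/20, -81/4]
R4 ← R4 − (27/11)·R3: [0, 0, 0, 0]
3 nonzero rows, so the 4 vectors span a space of dimension 3.
Since 3 < 4, the vectors are linearly dependent.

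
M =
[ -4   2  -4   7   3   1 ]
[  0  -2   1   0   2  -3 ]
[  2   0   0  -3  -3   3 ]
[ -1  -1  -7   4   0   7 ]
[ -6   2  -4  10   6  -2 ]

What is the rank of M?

3

Row reduce to echelon form.
R3 ← R3 + (1/2)·R1: [0, 1, -2, 1/2, -3/2, 7/2]
R4 ← R4 − (1/4)·R1: [0, -3/2, -6, 9/4, -3/4, 27/4]
R5 ← R5 − (3/2)·R1: [0, -1, 2, -1/2, 3/2, -7/2]
R3 ← R3 + (1/2)·R2: [0, 0, -3/2, 1/2, -1/2, 2]
R4 ← R4 − (3/4)·R2: [0, 0, -27/4, 9/4, -9/4, 9]
R5 ← R5 − (1/2)·R2: [0, 0, 3/2, -1/2, 1/2, -2]
R4 ← R4 − (9/2)·R3: [0, 0, 0, 0, 0, 0]
R5 ← R5 + R3: [0, 0, 0, 0, 0, 0]
Echelon form has 3 nonzero rows, so rank(M) = 3.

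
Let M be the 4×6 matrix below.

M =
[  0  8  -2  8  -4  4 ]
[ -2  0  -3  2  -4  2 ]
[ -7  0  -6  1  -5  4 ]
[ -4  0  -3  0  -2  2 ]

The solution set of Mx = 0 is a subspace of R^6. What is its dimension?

Row reduce to echelon form.
Swap R1 ↔ R2
R3 ← R3 − (7/2)·R1: [0, 0, 9/2, -6, 9, -3]
R4 ← R4 − (2)·R1: [0, 0, 3, -4, 6, -2]
R4 ← R4 − (2/3)·R3: [0, 0, 0, 0, 0, 0]
3 nonzero rows, so rank(M) = 3.
M has 6 columns; by rank–nullity, nullity = 6 − 3 = 3.

3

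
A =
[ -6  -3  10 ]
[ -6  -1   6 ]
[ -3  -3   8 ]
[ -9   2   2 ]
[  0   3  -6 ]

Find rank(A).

2

Row reduce to echelon form.
R2 ← R2 − R1: [0, 2, -4]
R3 ← R3 − (1/2)·R1: [0, -3/2, 3]
R4 ← R4 − (3/2)·R1: [0, 13/2, -13]
R3 ← R3 + (3/4)·R2: [0, 0, 0]
R4 ← R4 − (13/4)·R2: [0, 0, 0]
R5 ← R5 − (3/2)·R2: [0, 0, 0]
Echelon form has 2 nonzero rows, so rank(A) = 2.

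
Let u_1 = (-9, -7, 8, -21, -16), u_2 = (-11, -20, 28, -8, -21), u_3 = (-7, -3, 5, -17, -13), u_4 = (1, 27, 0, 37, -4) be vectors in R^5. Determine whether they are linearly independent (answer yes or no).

Form the matrix with these vectors as rows and row reduce.
R2 ← R2 − (11/9)·R1: [0, -103/9, 164/9, 53/3, -13/9]
R3 ← R3 − (7/9)·R1: [0, 22/9, -11/9, -2/3, -5/9]
R4 ← R4 + (1/9)·R1: [0, 236/9, 8/9, 104/3, -52/9]
R3 ← R3 + (22/103)·R2: [0, 0, 275/103, 320/103, -89/103]
R4 ← R4 + (236/103)·R2: [0, 0, 4392/103, 7740/103, -936/103]
R4 ← R4 − (4392/275)·R3: [0, 0, 0, 1404/55, 1296/275]
4 nonzero rows, so the 4 vectors span a space of dimension 4.
Since 4 = 4, the vectors are linearly independent.

yes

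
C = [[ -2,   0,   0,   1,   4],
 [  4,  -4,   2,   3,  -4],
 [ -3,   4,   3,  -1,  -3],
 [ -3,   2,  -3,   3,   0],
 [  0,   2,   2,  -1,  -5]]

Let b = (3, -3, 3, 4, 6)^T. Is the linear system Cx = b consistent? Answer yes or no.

Row reduce the augmented matrix [C | b].
R2 ← R2 + (2)·R1: [0, -4, 2, 5, 4, 3]
R3 ← R3 − (3/2)·R1: [0, 4, 3, -5/2, -9, -3/2]
R4 ← R4 − (3/2)·R1: [0, 2, -3, 3/2, -6, -1/2]
R3 ← R3 + R2: [0, 0, 5, 5/2, -5, 3/2]
R4 ← R4 + (1/2)·R2: [0, 0, -2, 4, -4, 1]
R5 ← R5 + (1/2)·R2: [0, 0, 3, 3/2, -3, 15/2]
R4 ← R4 + (2/5)·R3: [0, 0, 0, 5, -6, 8/5]
R5 ← R5 − (3/5)·R3: [0, 0, 0, 0, 0, 33/5]
The echelon form has 5 nonzero rows; the last pivot sits in the augmented column, so rank(C) = 4 but rank([C|b]) = 5.
Since the ranks differ, the system is inconsistent.

no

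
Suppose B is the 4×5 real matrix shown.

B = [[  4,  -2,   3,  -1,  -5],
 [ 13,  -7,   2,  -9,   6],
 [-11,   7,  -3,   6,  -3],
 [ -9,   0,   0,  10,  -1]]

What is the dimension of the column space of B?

Row reduce to echelon form.
R2 ← R2 − (13/4)·R1: [0, -1/2, -31/4, -23/4, 89/4]
R3 ← R3 + (11/4)·R1: [0, 3/2, 21/4, 13/4, -67/4]
R4 ← R4 + (9/4)·R1: [0, -9/2, 27/4, 31/4, -49/4]
R3 ← R3 + (3)·R2: [0, 0, -18, -14, 50]
R4 ← R4 − (9)·R2: [0, 0, 153/2, 119/2, -425/2]
R4 ← R4 + (17/4)·R3: [0, 0, 0, 0, 0]
Echelon form has 3 nonzero rows, so rank(B) = 3.
The column space has dimension equal to the rank: 3.

3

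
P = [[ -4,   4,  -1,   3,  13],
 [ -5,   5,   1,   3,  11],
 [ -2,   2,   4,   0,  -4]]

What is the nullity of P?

Row reduce to echelon form.
R2 ← R2 − (5/4)·R1: [0, 0, 9/4, -3/4, -21/4]
R3 ← R3 − (1/2)·R1: [0, 0, 9/2, -3/2, -21/2]
R3 ← R3 − (2)·R2: [0, 0, 0, 0, 0]
2 nonzero rows, so rank(P) = 2.
P has 5 columns; by rank–nullity, nullity = 5 − 2 = 3.

3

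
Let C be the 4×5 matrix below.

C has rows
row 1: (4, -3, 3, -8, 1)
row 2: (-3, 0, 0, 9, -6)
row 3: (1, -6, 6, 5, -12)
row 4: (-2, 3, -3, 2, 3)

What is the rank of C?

Row reduce to echelon form.
R2 ← R2 + (3/4)·R1: [0, -9/4, 9/4, 3, -21/4]
R3 ← R3 − (1/4)·R1: [0, -21/4, 21/4, 7, -49/4]
R4 ← R4 + (1/2)·R1: [0, 3/2, -3/2, -2, 7/2]
R3 ← R3 − (7/3)·R2: [0, 0, 0, 0, 0]
R4 ← R4 + (2/3)·R2: [0, 0, 0, 0, 0]
Echelon form has 2 nonzero rows, so rank(C) = 2.

2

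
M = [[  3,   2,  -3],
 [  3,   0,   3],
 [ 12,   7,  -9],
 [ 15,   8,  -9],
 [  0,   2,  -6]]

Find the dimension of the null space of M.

1

Row reduce to echelon form.
R2 ← R2 − R1: [0, -2, 6]
R3 ← R3 − (4)·R1: [0, -1, 3]
R4 ← R4 − (5)·R1: [0, -2, 6]
R3 ← R3 − (1/2)·R2: [0, 0, 0]
R4 ← R4 − R2: [0, 0, 0]
R5 ← R5 + R2: [0, 0, 0]
2 nonzero rows, so rank(M) = 2.
M has 3 columns; by rank–nullity, nullity = 3 − 2 = 1.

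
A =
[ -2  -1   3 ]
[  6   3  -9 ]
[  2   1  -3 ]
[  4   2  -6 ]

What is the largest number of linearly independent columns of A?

Row reduce to echelon form.
R2 ← R2 + (3)·R1: [0, 0, 0]
R3 ← R3 + R1: [0, 0, 0]
R4 ← R4 + (2)·R1: [0, 0, 0]
Echelon form has 1 nonzero row, so rank(A) = 1.
The rank gives the maximum number of linearly independent columns: 1.

1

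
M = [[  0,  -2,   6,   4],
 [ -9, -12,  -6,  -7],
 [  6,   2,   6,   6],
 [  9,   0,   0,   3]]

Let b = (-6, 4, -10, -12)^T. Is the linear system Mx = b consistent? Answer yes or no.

yes

Row reduce the augmented matrix [M | b].
Swap R1 ↔ R2
R3 ← R3 + (2/3)·R1: [0, -6, 2, 4/3, -22/3]
R4 ← R4 + R1: [0, -12, -6, -4, -8]
R3 ← R3 − (3)·R2: [0, 0, -16, -32/3, 32/3]
R4 ← R4 − (6)·R2: [0, 0, -42, -28, 28]
R4 ← R4 − (21/8)·R3: [0, 0, 0, 0, 0]
The echelon form has 3 nonzero rows, and every pivot lies in the first 4 columns, so rank(M) = rank([M|b]) = 3.
The system is consistent.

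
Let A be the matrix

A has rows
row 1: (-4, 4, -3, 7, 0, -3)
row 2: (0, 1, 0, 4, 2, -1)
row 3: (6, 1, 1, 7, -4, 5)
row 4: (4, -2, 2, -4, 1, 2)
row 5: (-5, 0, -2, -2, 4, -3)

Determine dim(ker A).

1

Row reduce to echelon form.
R3 ← R3 + (3/2)·R1: [0, 7, -7/2, 35/2, -4, 1/2]
R4 ← R4 + R1: [0, 2, -1, 3, 1, -1]
R5 ← R5 − (5/4)·R1: [0, -5, 7/4, -43/4, 4, 3/4]
R3 ← R3 − (7)·R2: [0, 0, -7/2, -21/2, -18, 15/2]
R4 ← R4 − (2)·R2: [0, 0, -1, -5, -3, 1]
R5 ← R5 + (5)·R2: [0, 0, 7/4, 37/4, 14, -17/4]
R4 ← R4 − (2/7)·R3: [0, 0, 0, -2, 15/7, -8/7]
R5 ← R5 + (1/2)·R3: [0, 0, 0, 4, 5, -1/2]
R5 ← R5 + (2)·R4: [0, 0, 0, 0, 65/7, -39/14]
5 nonzero rows, so rank(A) = 5.
A has 6 columns; by rank–nullity, nullity = 6 − 5 = 1.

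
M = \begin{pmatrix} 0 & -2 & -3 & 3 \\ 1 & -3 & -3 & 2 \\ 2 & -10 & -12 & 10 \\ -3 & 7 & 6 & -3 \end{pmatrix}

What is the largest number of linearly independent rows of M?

2

Row reduce to echelon form.
Swap R1 ↔ R2
R3 ← R3 − (2)·R1: [0, -4, -6, 6]
R4 ← R4 + (3)·R1: [0, -2, -3, 3]
R3 ← R3 − (2)·R2: [0, 0, 0, 0]
R4 ← R4 − R2: [0, 0, 0, 0]
Echelon form has 2 nonzero rows, so rank(M) = 2.
The rank gives the maximum number of linearly independent rows: 2.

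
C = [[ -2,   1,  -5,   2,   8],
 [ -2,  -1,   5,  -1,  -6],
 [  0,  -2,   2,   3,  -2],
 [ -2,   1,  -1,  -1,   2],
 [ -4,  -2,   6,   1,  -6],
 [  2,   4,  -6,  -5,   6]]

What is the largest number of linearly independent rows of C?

Row reduce to echelon form.
R2 ← R2 − R1: [0, -2, 10, -3, -14]
R4 ← R4 − R1: [0, 0, 4, -3, -6]
R5 ← R5 − (2)·R1: [0, -4, 16, -3, -22]
R6 ← R6 + R1: [0, 5, -11, -3, 14]
R3 ← R3 − R2: [0, 0, -8, 6, 12]
R5 ← R5 − (2)·R2: [0, 0, -4, 3, 6]
R6 ← R6 + (5/2)·R2: [0, 0, 14, -21/2, -21]
R4 ← R4 + (1/2)·R3: [0, 0, 0, 0, 0]
R5 ← R5 − (1/2)·R3: [0, 0, 0, 0, 0]
R6 ← R6 + (7/4)·R3: [0, 0, 0, 0, 0]
Echelon form has 3 nonzero rows, so rank(C) = 3.
The rank gives the maximum number of linearly independent rows: 3.

3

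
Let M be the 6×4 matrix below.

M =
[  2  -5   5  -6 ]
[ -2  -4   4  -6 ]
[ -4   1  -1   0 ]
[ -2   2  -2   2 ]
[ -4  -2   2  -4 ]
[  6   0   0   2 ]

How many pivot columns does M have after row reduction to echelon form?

Row reduce to echelon form.
R2 ← R2 + R1: [0, -9, 9, -12]
R3 ← R3 + (2)·R1: [0, -9, 9, -12]
R4 ← R4 + R1: [0, -3, 3, -4]
R5 ← R5 + (2)·R1: [0, -12, 12, -16]
R6 ← R6 − (3)·R1: [0, 15, -15, 20]
R3 ← R3 − R2: [0, 0, 0, 0]
R4 ← R4 − (1/3)·R2: [0, 0, 0, 0]
R5 ← R5 − (4/3)·R2: [0, 0, 0, 0]
R6 ← R6 + (5/3)·R2: [0, 0, 0, 0]
Echelon form has 2 nonzero rows, so rank(M) = 2.
Each nonzero row contributes one pivot column: 2 pivot columns.

2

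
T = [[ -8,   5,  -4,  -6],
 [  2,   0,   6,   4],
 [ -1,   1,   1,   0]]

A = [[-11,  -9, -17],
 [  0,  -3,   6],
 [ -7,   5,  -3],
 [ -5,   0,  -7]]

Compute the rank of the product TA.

2

First compute TA:
[[146,  37, 220],
 [-84,  12, -80],
 [  4,  11,  20]]
Now row reduce the product.
R2 ← R2 + (42/73)·R1: [0, 2430/73, 3400/73]
R3 ← R3 − (2/73)·R1: [0, 729/73, 1020/73]
R3 ← R3 − (3/10)·R2: [0, 0, 0]
2 nonzero rows, so rank(TA) = 2.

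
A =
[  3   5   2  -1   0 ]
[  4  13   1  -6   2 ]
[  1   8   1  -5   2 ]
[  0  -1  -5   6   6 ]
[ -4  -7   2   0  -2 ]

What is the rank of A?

Row reduce to echelon form.
R2 ← R2 − (4/3)·R1: [0, 19/3, -5/3, -14/3, 2]
R3 ← R3 − (1/3)·R1: [0, 19/3, 1/3, -14/3, 2]
R5 ← R5 + (4/3)·R1: [0, -1/3, 14/3, -4/3, -2]
R3 ← R3 − R2: [0, 0, 2, 0, 0]
R4 ← R4 + (3/19)·R2: [0, 0, -100/19, 100/19, 120/19]
R5 ← R5 + (1/19)·R2: [0, 0, 87/19, -30/19, -36/19]
R4 ← R4 + (50/19)·R3: [0, 0, 0, 100/19, 120/19]
R5 ← R5 − (87/38)·R3: [0, 0, 0, -30/19, -36/19]
R5 ← R5 + (3/10)·R4: [0, 0, 0, 0, 0]
Echelon form has 4 nonzero rows, so rank(A) = 4.

4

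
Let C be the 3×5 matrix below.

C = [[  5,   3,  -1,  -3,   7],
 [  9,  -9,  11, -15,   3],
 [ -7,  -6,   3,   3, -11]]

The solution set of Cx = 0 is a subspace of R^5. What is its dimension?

Row reduce to echelon form.
R2 ← R2 − (9/5)·R1: [0, -72/5, 64/5, -48/5, -48/5]
R3 ← R3 + (7/5)·R1: [0, -9/5, 8/5, -6/5, -6/5]
R3 ← R3 − (1/8)·R2: [0, 0, 0, 0, 0]
2 nonzero rows, so rank(C) = 2.
C has 5 columns; by rank–nullity, nullity = 5 − 2 = 3.

3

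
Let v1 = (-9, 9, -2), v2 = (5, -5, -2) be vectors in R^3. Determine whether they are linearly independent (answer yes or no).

yes

Form the matrix with these vectors as rows and row reduce.
R2 ← R2 + (5/9)·R1: [0, 0, -28/9]
2 nonzero rows, so the 2 vectors span a space of dimension 2.
Since 2 = 2, the vectors are linearly independent.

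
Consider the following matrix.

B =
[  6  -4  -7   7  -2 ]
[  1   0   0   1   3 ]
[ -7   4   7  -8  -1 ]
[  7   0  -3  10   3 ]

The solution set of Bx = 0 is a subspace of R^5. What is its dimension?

2

Row reduce to echelon form.
R2 ← R2 − (1/6)·R1: [0, 2/3, 7/6, -1/6, 10/3]
R3 ← R3 + (7/6)·R1: [0, -2/3, -7/6, 1/6, -10/3]
R4 ← R4 − (7/6)·R1: [0, 14/3, 31/6, 11/6, 16/3]
R3 ← R3 + R2: [0, 0, 0, 0, 0]
R4 ← R4 − (7)·R2: [0, 0, -3, 3, -18]
Swap R3 ↔ R4
3 nonzero rows, so rank(B) = 3.
B has 5 columns; by rank–nullity, nullity = 5 − 3 = 2.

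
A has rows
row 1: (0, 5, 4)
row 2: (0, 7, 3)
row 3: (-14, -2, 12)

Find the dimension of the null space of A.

Row reduce to echelon form.
Swap R1 ↔ R3
R3 ← R3 − (5/7)·R2: [0, 0, 13/7]
3 nonzero rows, so rank(A) = 3.
A has 3 columns; by rank–nullity, nullity = 3 − 3 = 0.

0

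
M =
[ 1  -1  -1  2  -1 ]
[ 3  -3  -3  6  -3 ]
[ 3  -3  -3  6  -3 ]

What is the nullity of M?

Row reduce to echelon form.
R2 ← R2 − (3)·R1: [0, 0, 0, 0, 0]
R3 ← R3 − (3)·R1: [0, 0, 0, 0, 0]
1 nonzero row, so rank(M) = 1.
M has 5 columns; by rank–nullity, nullity = 5 − 1 = 4.

4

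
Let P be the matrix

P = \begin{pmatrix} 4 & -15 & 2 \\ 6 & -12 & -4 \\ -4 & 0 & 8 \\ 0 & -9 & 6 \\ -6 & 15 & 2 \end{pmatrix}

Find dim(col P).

Row reduce to echelon form.
R2 ← R2 − (3/2)·R1: [0, 21/2, -7]
R3 ← R3 + R1: [0, -15, 10]
R5 ← R5 + (3/2)·R1: [0, -15/2, 5]
R3 ← R3 + (10/7)·R2: [0, 0, 0]
R4 ← R4 + (6/7)·R2: [0, 0, 0]
R5 ← R5 + (5/7)·R2: [0, 0, 0]
Echelon form has 2 nonzero rows, so rank(P) = 2.
The column space has dimension equal to the rank: 2.

2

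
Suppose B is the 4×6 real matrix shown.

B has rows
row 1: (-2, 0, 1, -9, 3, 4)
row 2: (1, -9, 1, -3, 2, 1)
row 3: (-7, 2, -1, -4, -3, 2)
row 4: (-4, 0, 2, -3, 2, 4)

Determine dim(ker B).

2

Row reduce to echelon form.
R2 ← R2 + (1/2)·R1: [0, -9, 3/2, -15/2, 7/2, 3]
R3 ← R3 − (7/2)·R1: [0, 2, -9/2, 55/2, -27/2, -12]
R4 ← R4 − (2)·R1: [0, 0, 0, 15, -4, -4]
R3 ← R3 + (2/9)·R2: [0, 0, -25/6, 155/6, -229/18, -34/3]
4 nonzero rows, so rank(B) = 4.
B has 6 columns; by rank–nullity, nullity = 6 − 4 = 2.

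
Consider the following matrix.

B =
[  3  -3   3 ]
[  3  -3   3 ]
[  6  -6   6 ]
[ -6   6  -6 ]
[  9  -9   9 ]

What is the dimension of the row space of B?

1

Row reduce to echelon form.
R2 ← R2 − R1: [0, 0, 0]
R3 ← R3 − (2)·R1: [0, 0, 0]
R4 ← R4 + (2)·R1: [0, 0, 0]
R5 ← R5 − (3)·R1: [0, 0, 0]
Echelon form has 1 nonzero row, so rank(B) = 1.
The row space has dimension equal to the rank: 1.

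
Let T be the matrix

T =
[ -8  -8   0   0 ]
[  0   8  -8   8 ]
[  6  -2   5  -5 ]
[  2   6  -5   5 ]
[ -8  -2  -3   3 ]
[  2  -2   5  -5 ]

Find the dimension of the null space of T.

1

Row reduce to echelon form.
R3 ← R3 + (3/4)·R1: [0, -8, 5, -5]
R4 ← R4 + (1/4)·R1: [0, 4, -5, 5]
R5 ← R5 − R1: [0, 6, -3, 3]
R6 ← R6 + (1/4)·R1: [0, -4, 5, -5]
R3 ← R3 + R2: [0, 0, -3, 3]
R4 ← R4 − (1/2)·R2: [0, 0, -1, 1]
R5 ← R5 − (3/4)·R2: [0, 0, 3, -3]
R6 ← R6 + (1/2)·R2: [0, 0, 1, -1]
R4 ← R4 − (1/3)·R3: [0, 0, 0, 0]
R5 ← R5 + R3: [0, 0, 0, 0]
R6 ← R6 + (1/3)·R3: [0, 0, 0, 0]
3 nonzero rows, so rank(T) = 3.
T has 4 columns; by rank–nullity, nullity = 4 − 3 = 1.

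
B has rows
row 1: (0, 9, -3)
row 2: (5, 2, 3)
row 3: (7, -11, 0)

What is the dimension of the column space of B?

3

Row reduce to echelon form.
Swap R1 ↔ R2
R3 ← R3 − (7/5)·R1: [0, -69/5, -21/5]
R3 ← R3 + (23/15)·R2: [0, 0, -44/5]
Echelon form has 3 nonzero rows, so rank(B) = 3.
The column space has dimension equal to the rank: 3.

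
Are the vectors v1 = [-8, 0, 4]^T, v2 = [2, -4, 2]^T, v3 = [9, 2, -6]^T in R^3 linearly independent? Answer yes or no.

Form the matrix with these vectors as rows and row reduce.
R2 ← R2 + (1/4)·R1: [0, -4, 3]
R3 ← R3 + (9/8)·R1: [0, 2, -3/2]
R3 ← R3 + (1/2)·R2: [0, 0, 0]
2 nonzero rows, so the 3 vectors span a space of dimension 2.
Since 2 < 3, the vectors are linearly dependent.

no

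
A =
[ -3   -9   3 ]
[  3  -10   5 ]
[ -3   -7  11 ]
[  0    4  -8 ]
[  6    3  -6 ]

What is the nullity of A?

Row reduce to echelon form.
R2 ← R2 + R1: [0, -19, 8]
R3 ← R3 − R1: [0, 2, 8]
R5 ← R5 + (2)·R1: [0, -15, 0]
R3 ← R3 + (2/19)·R2: [0, 0, 168/19]
R4 ← R4 + (4/19)·R2: [0, 0, -120/19]
R5 ← R5 − (15/19)·R2: [0, 0, -120/19]
R4 ← R4 + (5/7)·R3: [0, 0, 0]
R5 ← R5 + (5/7)·R3: [0, 0, 0]
3 nonzero rows, so rank(A) = 3.
A has 3 columns; by rank–nullity, nullity = 3 − 3 = 0.

0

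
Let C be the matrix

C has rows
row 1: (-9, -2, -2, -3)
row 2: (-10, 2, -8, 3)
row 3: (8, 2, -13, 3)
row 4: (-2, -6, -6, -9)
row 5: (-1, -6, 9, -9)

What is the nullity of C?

Row reduce to echelon form.
R2 ← R2 − (10/9)·R1: [0, 38/9, -52/9, 19/3]
R3 ← R3 + (8/9)·R1: [0, 2/9, -133/9, 1/3]
R4 ← R4 − (2/9)·R1: [0, -50/9, -50/9, -25/3]
R5 ← R5 − (1/9)·R1: [0, -52/9, 83/9, -26/3]
R3 ← R3 − (1/19)·R2: [0, 0, -275/19, 0]
R4 ← R4 + (25/19)·R2: [0, 0, -250/19, 0]
R5 ← R5 + (26/19)·R2: [0, 0, 25/19, 0]
R4 ← R4 − (10/11)·R3: [0, 0, 0, 0]
R5 ← R5 + (1/11)·R3: [0, 0, 0, 0]
3 nonzero rows, so rank(C) = 3.
C has 4 columns; by rank–nullity, nullity = 4 − 3 = 1.

1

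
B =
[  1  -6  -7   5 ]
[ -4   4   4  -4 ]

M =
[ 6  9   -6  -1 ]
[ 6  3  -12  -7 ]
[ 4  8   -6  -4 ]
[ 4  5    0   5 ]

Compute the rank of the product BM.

2

First compute BM:
[[-38, -40, 108,  94],
 [  0, -12, -48, -60]]
Now row reduce the product.
2 nonzero rows, so rank(BM) = 2.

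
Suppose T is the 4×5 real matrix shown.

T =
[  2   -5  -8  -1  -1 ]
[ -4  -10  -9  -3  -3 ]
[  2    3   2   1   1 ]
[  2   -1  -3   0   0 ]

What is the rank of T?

2

Row reduce to echelon form.
R2 ← R2 + (2)·R1: [0, -20, -25, -5, -5]
R3 ← R3 − R1: [0, 8, 10, 2, 2]
R4 ← R4 − R1: [0, 4, 5, 1, 1]
R3 ← R3 + (2/5)·R2: [0, 0, 0, 0, 0]
R4 ← R4 + (1/5)·R2: [0, 0, 0, 0, 0]
Echelon form has 2 nonzero rows, so rank(T) = 2.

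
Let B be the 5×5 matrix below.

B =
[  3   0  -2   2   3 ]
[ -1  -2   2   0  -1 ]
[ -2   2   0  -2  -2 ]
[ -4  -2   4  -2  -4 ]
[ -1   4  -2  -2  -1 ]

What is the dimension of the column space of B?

2

Row reduce to echelon form.
R2 ← R2 + (1/3)·R1: [0, -2, 4/3, 2/3, 0]
R3 ← R3 + (2/3)·R1: [0, 2, -4/3, -2/3, 0]
R4 ← R4 + (4/3)·R1: [0, -2, 4/3, 2/3, 0]
R5 ← R5 + (1/3)·R1: [0, 4, -8/3, -4/3, 0]
R3 ← R3 + R2: [0, 0, 0, 0, 0]
R4 ← R4 − R2: [0, 0, 0, 0, 0]
R5 ← R5 + (2)·R2: [0, 0, 0, 0, 0]
Echelon form has 2 nonzero rows, so rank(B) = 2.
The column space has dimension equal to the rank: 2.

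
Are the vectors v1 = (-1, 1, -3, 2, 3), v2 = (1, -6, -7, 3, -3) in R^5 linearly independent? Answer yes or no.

yes

Form the matrix with these vectors as rows and row reduce.
R2 ← R2 + R1: [0, -5, -10, 5, 0]
2 nonzero rows, so the 2 vectors span a space of dimension 2.
Since 2 = 2, the vectors are linearly independent.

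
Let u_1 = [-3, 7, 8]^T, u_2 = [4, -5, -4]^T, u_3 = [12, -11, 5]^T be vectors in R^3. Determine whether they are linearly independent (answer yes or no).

yes

Form the matrix with these vectors as rows and row reduce.
R2 ← R2 + (4/3)·R1: [0, 13/3, 20/3]
R3 ← R3 + (4)·R1: [0, 17, 37]
R3 ← R3 − (51/13)·R2: [0, 0, 141/13]
3 nonzero rows, so the 3 vectors span a space of dimension 3.
Since 3 = 3, the vectors are linearly independent.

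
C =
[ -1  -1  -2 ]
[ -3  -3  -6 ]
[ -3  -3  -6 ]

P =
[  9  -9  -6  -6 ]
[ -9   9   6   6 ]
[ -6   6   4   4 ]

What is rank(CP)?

First compute CP:
[[ 12, -12,  -8,  -8],
 [ 36, -36, -24, -24],
 [ 36, -36, -24, -24]]
Now row reduce the product.
R2 ← R2 − (3)·R1: [0, 0, 0, 0]
R3 ← R3 − (3)·R1: [0, 0, 0, 0]
1 nonzero row, so rank(CP) = 1.

1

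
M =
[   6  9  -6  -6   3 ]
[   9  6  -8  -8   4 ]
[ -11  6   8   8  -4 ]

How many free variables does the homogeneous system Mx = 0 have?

3

Row reduce to echelon form.
R2 ← R2 − (3/2)·R1: [0, -15/2, 1, 1, -1/2]
R3 ← R3 + (11/6)·R1: [0, 45/2, -3, -3, 3/2]
R3 ← R3 + (3)·R2: [0, 0, 0, 0, 0]
2 nonzero rows, so rank(M) = 2.
M has 5 columns; by rank–nullity, nullity = 5 − 2 = 3.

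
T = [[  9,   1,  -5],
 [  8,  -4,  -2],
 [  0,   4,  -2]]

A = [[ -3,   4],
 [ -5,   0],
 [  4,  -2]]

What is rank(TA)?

First compute TA:
[[-52,  46],
 [-12,  36],
 [-28,   4]]
Now row reduce the product.
R2 ← R2 − (3/13)·R1: [0, 330/13]
R3 ← R3 − (7/13)·R1: [0, -270/13]
R3 ← R3 + (9/11)·R2: [0, 0]
2 nonzero rows, so rank(TA) = 2.

2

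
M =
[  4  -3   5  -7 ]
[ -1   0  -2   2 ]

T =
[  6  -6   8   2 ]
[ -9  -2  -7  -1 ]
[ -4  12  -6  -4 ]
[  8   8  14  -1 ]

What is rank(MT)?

2

First compute MT:
[[-25, -14, -75,  -2],
 [ 18,  -2,  32,   4]]
Now row reduce the product.
R2 ← R2 + (18/25)·R1: [0, -302/25, -22, 64/25]
2 nonzero rows, so rank(MT) = 2.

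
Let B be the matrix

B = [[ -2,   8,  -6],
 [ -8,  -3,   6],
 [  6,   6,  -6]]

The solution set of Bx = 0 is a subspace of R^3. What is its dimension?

0

Row reduce to echelon form.
R2 ← R2 − (4)·R1: [0, -35, 30]
R3 ← R3 + (3)·R1: [0, 30, -24]
R3 ← R3 + (6/7)·R2: [0, 0, 12/7]
3 nonzero rows, so rank(B) = 3.
B has 3 columns; by rank–nullity, nullity = 3 − 3 = 0.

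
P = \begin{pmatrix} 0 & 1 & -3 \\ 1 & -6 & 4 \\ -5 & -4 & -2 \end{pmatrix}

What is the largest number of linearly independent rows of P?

Row reduce to echelon form.
Swap R1 ↔ R2
R3 ← R3 + (5)·R1: [0, -34, 18]
R3 ← R3 + (34)·R2: [0, 0, -84]
Echelon form has 3 nonzero rows, so rank(P) = 3.
The rank gives the maximum number of linearly independent rows: 3.

3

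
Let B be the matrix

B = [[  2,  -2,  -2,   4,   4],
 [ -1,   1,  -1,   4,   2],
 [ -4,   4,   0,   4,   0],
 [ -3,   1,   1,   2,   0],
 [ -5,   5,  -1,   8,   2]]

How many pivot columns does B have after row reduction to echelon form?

3

Row reduce to echelon form.
R2 ← R2 + (1/2)·R1: [0, 0, -2, 6, 4]
R3 ← R3 + (2)·R1: [0, 0, -4, 12, 8]
R4 ← R4 + (3/2)·R1: [0, -2, -2, 8, 6]
R5 ← R5 + (5/2)·R1: [0, 0, -6, 18, 12]
Swap R2 ↔ R4
R4 ← R4 − (1/2)·R3: [0, 0, 0, 0, 0]
R5 ← R5 − (3/2)·R3: [0, 0, 0, 0, 0]
Echelon form has 3 nonzero rows, so rank(B) = 3.
Each nonzero row contributes one pivot column: 3 pivot columns.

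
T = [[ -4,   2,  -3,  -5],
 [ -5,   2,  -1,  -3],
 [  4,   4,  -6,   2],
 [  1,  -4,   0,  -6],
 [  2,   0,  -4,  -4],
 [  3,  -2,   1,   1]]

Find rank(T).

Row reduce to echelon form.
R2 ← R2 − (5/4)·R1: [0, -1/2, 11/4, 13/4]
R3 ← R3 + R1: [0, 6, -9, -3]
R4 ← R4 + (1/4)·R1: [0, -7/2, -3/4, -29/4]
R5 ← R5 + (1/2)·R1: [0, 1, -11/2, -13/2]
R6 ← R6 + (3/4)·R1: [0, -1/2, -5/4, -11/4]
R3 ← R3 + (12)·R2: [0, 0, 24, 36]
R4 ← R4 − (7)·R2: [0, 0, -20, -30]
R5 ← R5 + (2)·R2: [0, 0, 0, 0]
R6 ← R6 − R2: [0, 0, -4, -6]
R4 ← R4 + (5/6)·R3: [0, 0, 0, 0]
R6 ← R6 + (1/6)·R3: [0, 0, 0, 0]
Echelon form has 3 nonzero rows, so rank(T) = 3.

3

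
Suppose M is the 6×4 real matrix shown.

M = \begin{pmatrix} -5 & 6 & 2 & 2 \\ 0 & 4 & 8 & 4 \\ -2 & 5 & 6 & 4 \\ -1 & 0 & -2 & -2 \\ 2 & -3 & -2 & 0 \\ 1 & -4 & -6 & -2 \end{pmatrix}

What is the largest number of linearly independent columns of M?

Row reduce to echelon form.
R3 ← R3 − (2/5)·R1: [0, 13/5, 26/5, 16/5]
R4 ← R4 − (1/5)·R1: [0, -6/5, -12/5, -12/5]
R5 ← R5 + (2/5)·R1: [0, -3/5, -6/5, 4/5]
R6 ← R6 + (1/5)·R1: [0, -14/5, -28/5, -8/5]
R3 ← R3 − (13/20)·R2: [0, 0, 0, 3/5]
R4 ← R4 + (3/10)·R2: [0, 0, 0, -6/5]
R5 ← R5 + (3/20)·R2: [0, 0, 0, 7/5]
R6 ← R6 + (7/10)·R2: [0, 0, 0, 6/5]
R4 ← R4 + (2)·R3: [0, 0, 0, 0]
R5 ← R5 − (7/3)·R3: [0, 0, 0, 0]
R6 ← R6 − (2)·R3: [0, 0, 0, 0]
Echelon form has 3 nonzero rows, so rank(M) = 3.
The rank gives the maximum number of linearly independent columns: 3.

3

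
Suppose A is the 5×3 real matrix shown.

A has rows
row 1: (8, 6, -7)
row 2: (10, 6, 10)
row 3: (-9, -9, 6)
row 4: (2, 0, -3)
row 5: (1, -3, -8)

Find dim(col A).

3

Row reduce to echelon form.
R2 ← R2 − (5/4)·R1: [0, -3/2, 75/4]
R3 ← R3 + (9/8)·R1: [0, -9/4, -15/8]
R4 ← R4 − (1/4)·R1: [0, -3/2, -5/4]
R5 ← R5 − (1/8)·R1: [0, -15/4, -57/8]
R3 ← R3 − (3/2)·R2: [0, 0, -30]
R4 ← R4 − R2: [0, 0, -20]
R5 ← R5 − (5/2)·R2: [0, 0, -54]
R4 ← R4 − (2/3)·R3: [0, 0, 0]
R5 ← R5 − (9/5)·R3: [0, 0, 0]
Echelon form has 3 nonzero rows, so rank(A) = 3.
The column space has dimension equal to the rank: 3.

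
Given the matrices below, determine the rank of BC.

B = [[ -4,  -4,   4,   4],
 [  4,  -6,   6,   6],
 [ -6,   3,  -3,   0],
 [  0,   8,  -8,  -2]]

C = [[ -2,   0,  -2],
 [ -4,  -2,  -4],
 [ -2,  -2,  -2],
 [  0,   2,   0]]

First compute BC:
[[ 16,   8,  16],
 [  4,  12,   4],
 [  6,   0,   6],
 [-16,  -4, -16]]
Now row reduce the product.
R2 ← R2 − (1/4)·R1: [0, 10, 0]
R3 ← R3 − (3/8)·R1: [0, -3, 0]
R4 ← R4 + R1: [0, 4, 0]
R3 ← R3 + (3/10)·R2: [0, 0, 0]
R4 ← R4 − (2/5)·R2: [0, 0, 0]
2 nonzero rows, so rank(BC) = 2.

2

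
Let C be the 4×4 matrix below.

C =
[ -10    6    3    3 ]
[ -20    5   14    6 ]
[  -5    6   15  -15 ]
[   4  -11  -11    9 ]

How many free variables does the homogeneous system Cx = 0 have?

Row reduce to echelon form.
R2 ← R2 − (2)·R1: [0, -7, 8, 0]
R3 ← R3 − (1/2)·R1: [0, 3, 27/2, -33/2]
R4 ← R4 + (2/5)·R1: [0, -43/5, -49/5, 51/5]
R3 ← R3 + (3/7)·R2: [0, 0, 237/14, -33/2]
R4 ← R4 − (43/35)·R2: [0, 0, -687/35, 51/5]
R4 ← R4 + (458/395)·R3: [0, 0, 0, -3528/395]
4 nonzero rows, so rank(C) = 4.
C has 4 columns; by rank–nullity, nullity = 4 − 4 = 0.

0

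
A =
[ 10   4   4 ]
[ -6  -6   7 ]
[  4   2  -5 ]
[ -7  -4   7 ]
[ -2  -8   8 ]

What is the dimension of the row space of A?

Row reduce to echelon form.
R2 ← R2 + (3/5)·R1: [0, -18/5, 47/5]
R3 ← R3 − (2/5)·R1: [0, 2/5, -33/5]
R4 ← R4 + (7/10)·R1: [0, -6/5, 49/5]
R5 ← R5 + (1/5)·R1: [0, -36/5, 44/5]
R3 ← R3 + (1/9)·R2: [0, 0, -50/9]
R4 ← R4 − (1/3)·R2: [0, 0, 20/3]
R5 ← R5 − (2)·R2: [0, 0, -10]
R4 ← R4 + (6/5)·R3: [0, 0, 0]
R5 ← R5 − (9/5)·R3: [0, 0, 0]
Echelon form has 3 nonzero rows, so rank(A) = 3.
The row space has dimension equal to the rank: 3.

3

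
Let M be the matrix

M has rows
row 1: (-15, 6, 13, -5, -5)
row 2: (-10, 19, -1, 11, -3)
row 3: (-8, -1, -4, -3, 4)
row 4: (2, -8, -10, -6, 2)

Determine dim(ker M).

Row reduce to echelon form.
R2 ← R2 − (2/3)·R1: [0, 15, -29/3, 43/3, 1/3]
R3 ← R3 − (8/15)·R1: [0, -21/5, -164/15, -1/3, 20/3]
R4 ← R4 + (2/15)·R1: [0, -36/5, -124/15, -20/3, 4/3]
R3 ← R3 + (7/25)·R2: [0, 0, -341/25, 92/25, 169/25]
R4 ← R4 + (12/25)·R2: [0, 0, -968/75, 16/75, 112/75]
R4 ← R4 − (88/93)·R3: [0, 0, 0, -304/93, -152/31]
4 nonzero rows, so rank(M) = 4.
M has 5 columns; by rank–nullity, nullity = 5 − 4 = 1.

1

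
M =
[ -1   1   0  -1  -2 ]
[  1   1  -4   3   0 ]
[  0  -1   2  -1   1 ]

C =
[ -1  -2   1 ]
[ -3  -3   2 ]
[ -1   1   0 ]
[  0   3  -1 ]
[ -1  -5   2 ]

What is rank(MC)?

1

First compute MC:
[[  0,   6,  -2],
 [  0,   0,   0],
 [  0,  -3,   1]]
Now row reduce the product.
R3 ← R3 + (1/2)·R1: [0, 0, 0]
1 nonzero row, so rank(MC) = 1.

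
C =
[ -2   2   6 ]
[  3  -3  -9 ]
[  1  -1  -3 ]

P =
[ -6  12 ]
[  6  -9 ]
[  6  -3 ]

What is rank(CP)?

First compute CP:
[[ 60, -60],
 [-90,  90],
 [-30,  30]]
Now row reduce the product.
R2 ← R2 + (3/2)·R1: [0, 0]
R3 ← R3 + (1/2)·R1: [0, 0]
1 nonzero row, so rank(CP) = 1.

1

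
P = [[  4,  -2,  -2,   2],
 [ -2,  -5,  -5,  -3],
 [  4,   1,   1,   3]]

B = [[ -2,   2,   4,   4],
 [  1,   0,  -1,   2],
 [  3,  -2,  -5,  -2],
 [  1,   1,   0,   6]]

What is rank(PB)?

First compute PB:
[[-14,  14,  28,  28],
 [-19,   3,  22, -26],
 [ -1,   9,  10,  34]]
Now row reduce the product.
R2 ← R2 − (19/14)·R1: [0, -16, -16, -64]
R3 ← R3 − (1/14)·R1: [0, 8, 8, 32]
R3 ← R3 + (1/2)·R2: [0, 0, 0, 0]
2 nonzero rows, so rank(PB) = 2.

2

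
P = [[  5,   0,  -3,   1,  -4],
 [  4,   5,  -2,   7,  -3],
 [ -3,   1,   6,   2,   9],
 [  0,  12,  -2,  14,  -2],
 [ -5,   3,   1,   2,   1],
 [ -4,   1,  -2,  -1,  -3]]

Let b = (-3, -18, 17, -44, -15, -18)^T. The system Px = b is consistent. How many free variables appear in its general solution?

1

Row reduce the augmented matrix [P | b].
R2 ← R2 − (4/5)·R1: [0, 5, 2/5, 31/5, 1/5, -78/5]
R3 ← R3 + (3/5)·R1: [0, 1, 21/5, 13/5, 33/5, 76/5]
R5 ← R5 + R1: [0, 3, -2, 3, -3, -18]
R6 ← R6 + (4/5)·R1: [0, 1, -22/5, -1/5, -31/5, -102/5]
R3 ← R3 − (1/5)·R2: [0, 0, 103/25, 34/25, 164/25, 458/25]
R4 ← R4 − (12/5)·R2: [0, 0, -74/25, -22/25, -62/25, -164/25]
R5 ← R5 − (3/5)·R2: [0, 0, -56/25, -18/25, -78/25, -216/25]
R6 ← R6 − (1/5)·R2: [0, 0, -112/25, -36/25, -156/25, -432/25]
R4 ← R4 + (74/103)·R3: [0, 0, 0, 10/103, 230/103, 680/103]
R5 ← R5 + (56/103)·R3: [0, 0, 0, 2/103, 46/103, 136/103]
R6 ← R6 + (112/103)·R3: [0, 0, 0, 4/103, 92/103, 272/103]
R5 ← R5 − (1/5)·R4: [0, 0, 0, 0, 0, 0]
R6 ← R6 − (2/5)·R4: [0, 0, 0, 0, 0, 0]
The echelon form has 4 nonzero rows, and every pivot lies in the first 5 columns, so rank(P) = rank([P|b]) = 4.
The system is consistent.
Free variables = (unknowns) − (rank) = 5 − 4 = 1.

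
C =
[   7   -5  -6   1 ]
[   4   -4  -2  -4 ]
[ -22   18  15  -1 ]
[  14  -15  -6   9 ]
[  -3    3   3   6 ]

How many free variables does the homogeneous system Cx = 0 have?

0

Row reduce to echelon form.
R2 ← R2 − (4/7)·R1: [0, -8/7, 10/7, -32/7]
R3 ← R3 + (22/7)·R1: [0, 16/7, -27/7, 15/7]
R4 ← R4 − (2)·R1: [0, -5, 6, 7]
R5 ← R5 + (3/7)·R1: [0, 6/7, 3/7, 45/7]
R3 ← R3 + (2)·R2: [0, 0, -1, -7]
R4 ← R4 − (35/8)·R2: [0, 0, -1/4, 27]
R5 ← R5 + (3/4)·R2: [0, 0, 3/2, 3]
R4 ← R4 − (1/4)·R3: [0, 0, 0, 115/4]
R5 ← R5 + (3/2)·R3: [0, 0, 0, -15/2]
R5 ← R5 + (6/23)·R4: [0, 0, 0, 0]
4 nonzero rows, so rank(C) = 4.
C has 4 columns; by rank–nullity, nullity = 4 − 4 = 0.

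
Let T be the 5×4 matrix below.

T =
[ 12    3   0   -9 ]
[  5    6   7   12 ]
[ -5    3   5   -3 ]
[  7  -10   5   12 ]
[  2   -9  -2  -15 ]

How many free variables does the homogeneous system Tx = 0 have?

Row reduce to echelon form.
R2 ← R2 − (5/12)·R1: [0, 19/4, 7, 63/4]
R3 ← R3 + (5/12)·R1: [0, 17/4, 5, -27/4]
R4 ← R4 − (7/12)·R1: [0, -47/4, 5, 69/4]
R5 ← R5 − (1/6)·R1: [0, -19/2, -2, -27/2]
R3 ← R3 − (17/19)·R2: [0, 0, -24/19, -396/19]
R4 ← R4 + (47/19)·R2: [0, 0, 424/19, 1068/19]
R5 ← R5 + (2)·R2: [0, 0, 12, 18]
R4 ← R4 + (53/3)·R3: [0, 0, 0, -312]
R5 ← R5 + (19/2)·R3: [0, 0, 0, -180]
R5 ← R5 − (15/26)·R4: [0, 0, 0, 0]
4 nonzero rows, so rank(T) = 4.
T has 4 columns; by rank–nullity, nullity = 4 − 4 = 0.

0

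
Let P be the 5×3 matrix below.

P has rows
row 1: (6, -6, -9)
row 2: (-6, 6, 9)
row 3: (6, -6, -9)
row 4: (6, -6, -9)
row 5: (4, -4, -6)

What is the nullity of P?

2

Row reduce to echelon form.
R2 ← R2 + R1: [0, 0, 0]
R3 ← R3 − R1: [0, 0, 0]
R4 ← R4 − R1: [0, 0, 0]
R5 ← R5 − (2/3)·R1: [0, 0, 0]
1 nonzero row, so rank(P) = 1.
P has 3 columns; by rank–nullity, nullity = 3 − 1 = 2.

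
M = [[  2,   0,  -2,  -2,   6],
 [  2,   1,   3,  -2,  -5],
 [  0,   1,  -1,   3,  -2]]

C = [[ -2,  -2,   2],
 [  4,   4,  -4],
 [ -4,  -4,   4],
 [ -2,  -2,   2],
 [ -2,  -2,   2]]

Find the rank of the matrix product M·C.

1

First compute MC:
[[ -4,  -4,   4],
 [  2,   2,  -2],
 [  6,   6,  -6]]
Now row reduce the product.
R2 ← R2 + (1/2)·R1: [0, 0, 0]
R3 ← R3 + (3/2)·R1: [0, 0, 0]
1 nonzero row, so rank(MC) = 1.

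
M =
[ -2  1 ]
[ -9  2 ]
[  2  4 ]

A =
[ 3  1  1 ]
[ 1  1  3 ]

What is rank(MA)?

First compute MA:
[[ -5,  -1,   1],
 [-25,  -7,  -3],
 [ 10,   6,  14]]
Now row reduce the product.
R2 ← R2 − (5)·R1: [0, -2, -8]
R3 ← R3 + (2)·R1: [0, 4, 16]
R3 ← R3 + (2)·R2: [0, 0, 0]
2 nonzero rows, so rank(MA) = 2.

2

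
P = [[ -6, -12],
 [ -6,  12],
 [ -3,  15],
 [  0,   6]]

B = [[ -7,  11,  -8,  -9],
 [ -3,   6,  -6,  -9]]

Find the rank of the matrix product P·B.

2

First compute PB:
[[ 78, -138, 120, 162],
 [  6,   6, -24, -54],
 [-24,  57, -66, -108],
 [-18,  36, -36, -54]]
Now row reduce the product.
R2 ← R2 − (1/13)·R1: [0, 216/13, -432/13, -864/13]
R3 ← R3 + (4/13)·R1: [0, 189/13, -378/13, -756/13]
R4 ← R4 + (3/13)·R1: [0, 54/13, -108/13, -216/13]
R3 ← R3 − (7/8)·R2: [0, 0, 0, 0]
R4 ← R4 − (1/4)·R2: [0, 0, 0, 0]
2 nonzero rows, so rank(PB) = 2.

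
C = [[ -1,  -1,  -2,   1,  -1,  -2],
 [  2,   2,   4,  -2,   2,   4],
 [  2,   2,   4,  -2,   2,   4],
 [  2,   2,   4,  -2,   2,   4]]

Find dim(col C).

Row reduce to echelon form.
R2 ← R2 + (2)·R1: [0, 0, 0, 0, 0, 0]
R3 ← R3 + (2)·R1: [0, 0, 0, 0, 0, 0]
R4 ← R4 + (2)·R1: [0, 0, 0, 0, 0, 0]
Echelon form has 1 nonzero row, so rank(C) = 1.
The column space has dimension equal to the rank: 1.

1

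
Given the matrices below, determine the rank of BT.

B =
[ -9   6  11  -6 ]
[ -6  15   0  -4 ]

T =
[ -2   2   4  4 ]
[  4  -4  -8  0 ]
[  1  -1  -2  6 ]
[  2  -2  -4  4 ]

2

First compute BT:
[[ 41, -41, -82,   6],
 [ 64, -64, -128, -40]]
Now row reduce the product.
R2 ← R2 − (64/41)·R1: [0, 0, 0, -2024/41]
2 nonzero rows, so rank(BT) = 2.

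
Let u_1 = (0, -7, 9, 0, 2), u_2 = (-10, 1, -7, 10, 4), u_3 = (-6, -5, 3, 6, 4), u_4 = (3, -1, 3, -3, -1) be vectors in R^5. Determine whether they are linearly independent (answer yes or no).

no

Form the matrix with these vectors as rows and row reduce.
Swap R1 ↔ R2
R3 ← R3 − (3/5)·R1: [0, -28/5, 36/5, 0, 8/5]
R4 ← R4 + (3/10)·R1: [0, -7/10, 9/10, 0, 1/5]
R3 ← R3 − (4/5)·R2: [0, 0, 0, 0, 0]
R4 ← R4 − (1/10)·R2: [0, 0, 0, 0, 0]
2 nonzero rows, so the 4 vectors span a space of dimension 2.
Since 2 < 4, the vectors are linearly dependent.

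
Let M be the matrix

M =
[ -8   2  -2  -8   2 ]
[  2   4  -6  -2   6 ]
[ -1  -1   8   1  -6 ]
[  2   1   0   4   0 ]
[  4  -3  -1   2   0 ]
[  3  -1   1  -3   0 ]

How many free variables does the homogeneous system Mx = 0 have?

1

Row reduce to echelon form.
R2 ← R2 + (1/4)·R1: [0, 9/2, -13/2, -4, 13/2]
R3 ← R3 − (1/8)·R1: [0, -5/4, 33/4, 2, -25/4]
R4 ← R4 + (1/4)·R1: [0, 3/2, -1/2, 2, 1/2]
R5 ← R5 + (1/2)·R1: [0, -2, -2, -2, 1]
R6 ← R6 + (3/8)·R1: [0, -1/4, 1/4, -6, 3/4]
R3 ← R3 + (5/18)·R2: [0, 0, 58/9, 8/9, -40/9]
R4 ← R4 − (1/3)·R2: [0, 0, 5/3, 10/3, -5/3]
R5 ← R5 + (4/9)·R2: [0, 0, -44/9, -34/9, 35/9]
R6 ← R6 + (1/18)·R2: [0, 0, -1/9, -56/9, 10/9]
R4 ← R4 − (15/58)·R3: [0, 0, 0, 90/29, -15/29]
R5 ← R5 + (22/29)·R3: [0, 0, 0, -90/29, 15/29]
R6 ← R6 + (1/58)·R3: [0, 0, 0, -180/29, 30/29]
R5 ← R5 + R4: [0, 0, 0, 0, 0]
R6 ← R6 + (2)·R4: [0, 0, 0, 0, 0]
4 nonzero rows, so rank(M) = 4.
M has 5 columns; by rank–nullity, nullity = 5 − 4 = 1.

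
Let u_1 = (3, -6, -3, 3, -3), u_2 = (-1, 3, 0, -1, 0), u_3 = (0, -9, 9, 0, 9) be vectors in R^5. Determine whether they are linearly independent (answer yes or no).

no

Form the matrix with these vectors as rows and row reduce.
R2 ← R2 + (1/3)·R1: [0, 1, -1, 0, -1]
R3 ← R3 + (9)·R2: [0, 0, 0, 0, 0]
2 nonzero rows, so the 3 vectors span a space of dimension 2.
Since 2 < 3, the vectors are linearly dependent.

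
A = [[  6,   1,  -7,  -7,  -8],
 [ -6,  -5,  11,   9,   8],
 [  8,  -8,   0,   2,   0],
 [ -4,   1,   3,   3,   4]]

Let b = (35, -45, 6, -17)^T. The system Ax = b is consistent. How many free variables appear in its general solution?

Row reduce the augmented matrix [A | b].
R2 ← R2 + R1: [0, -4, 4, 2, 0, -10]
R3 ← R3 − (4/3)·R1: [0, -28/3, 28/3, 34/3, 32/3, -122/3]
R4 ← R4 + (2/3)·R1: [0, 5/3, -5/3, -5/3, -4/3, 19/3]
R3 ← R3 − (7/3)·R2: [0, 0, 0, 20/3, 32/3, -52/3]
R4 ← R4 + (5/12)·R2: [0, 0, 0, -5/6, -4/3, 13/6]
R4 ← R4 + (1/8)·R3: [0, 0, 0, 0, 0, 0]
The echelon form has 3 nonzero rows, and every pivot lies in the first 5 columns, so rank(A) = rank([A|b]) = 3.
The system is consistent.
Free variables = (unknowns) − (rank) = 5 − 3 = 2.

2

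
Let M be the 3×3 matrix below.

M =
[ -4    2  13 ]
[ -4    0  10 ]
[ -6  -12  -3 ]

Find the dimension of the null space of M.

Row reduce to echelon form.
R2 ← R2 − R1: [0, -2, -3]
R3 ← R3 − (3/2)·R1: [0, -15, -45/2]
R3 ← R3 − (15/2)·R2: [0, 0, 0]
2 nonzero rows, so rank(M) = 2.
M has 3 columns; by rank–nullity, nullity = 3 − 2 = 1.

1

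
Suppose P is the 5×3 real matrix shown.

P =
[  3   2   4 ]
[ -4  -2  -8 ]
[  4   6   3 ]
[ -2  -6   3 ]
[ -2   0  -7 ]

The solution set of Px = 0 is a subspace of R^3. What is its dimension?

Row reduce to echelon form.
R2 ← R2 + (4/3)·R1: [0, 2/3, -8/3]
R3 ← R3 − (4/3)·R1: [0, 10/3, -7/3]
R4 ← R4 + (2/3)·R1: [0, -14/3, 17/3]
R5 ← R5 + (2/3)·R1: [0, 4/3, -13/3]
R3 ← R3 − (5)·R2: [0, 0, 11]
R4 ← R4 + (7)·R2: [0, 0, -13]
R5 ← R5 − (2)·R2: [0, 0, 1]
R4 ← R4 + (13/11)·R3: [0, 0, 0]
R5 ← R5 − (1/11)·R3: [0, 0, 0]
3 nonzero rows, so rank(P) = 3.
P has 3 columns; by rank–nullity, nullity = 3 − 3 = 0.

0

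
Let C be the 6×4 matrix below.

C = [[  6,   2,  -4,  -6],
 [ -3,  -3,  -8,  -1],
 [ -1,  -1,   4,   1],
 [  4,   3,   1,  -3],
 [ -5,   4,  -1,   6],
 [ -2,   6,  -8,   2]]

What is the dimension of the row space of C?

4

Row reduce to echelon form.
R2 ← R2 + (1/2)·R1: [0, -2, -10, -4]
R3 ← R3 + (1/6)·R1: [0, -2/3, 10/3, 0]
R4 ← R4 − (2/3)·R1: [0, 5/3, 11/3, 1]
R5 ← R5 + (5/6)·R1: [0, 17/3, -13/3, 1]
R6 ← R6 + (1/3)·R1: [0, 20/3, -28/3, 0]
R3 ← R3 − (1/3)·R2: [0, 0, 20/3, 4/3]
R4 ← R4 + (5/6)·R2: [0, 0, -14/3, -7/3]
R5 ← R5 + (17/6)·R2: [0, 0, -98/3, -31/3]
R6 ← R6 + (10/3)·R2: [0, 0, -128/3, -40/3]
R4 ← R4 + (7/10)·R3: [0, 0, 0, -7/5]
R5 ← R5 + (49/10)·R3: [0, 0, 0, -19/5]
R6 ← R6 + (32/5)·R3: [0, 0, 0, -24/5]
R5 ← R5 − (19/7)·R4: [0, 0, 0, 0]
R6 ← R6 − (24/7)·R4: [0, 0, 0, 0]
Echelon form has 4 nonzero rows, so rank(C) = 4.
The row space has dimension equal to the rank: 4.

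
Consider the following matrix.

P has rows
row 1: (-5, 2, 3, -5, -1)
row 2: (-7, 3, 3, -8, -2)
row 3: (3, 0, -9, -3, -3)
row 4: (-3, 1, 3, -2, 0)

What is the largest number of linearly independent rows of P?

Row reduce to echelon form.
R2 ← R2 − (7/5)·R1: [0, 1/5, -6/5, -1, -3/5]
R3 ← R3 + (3/5)·R1: [0, 6/5, -36/5, -6, -18/5]
R4 ← R4 − (3/5)·R1: [0, -1/5, 6/5, 1, 3/5]
R3 ← R3 − (6)·R2: [0, 0, 0, 0, 0]
R4 ← R4 + R2: [0, 0, 0, 0, 0]
Echelon form has 2 nonzero rows, so rank(P) = 2.
The rank gives the maximum number of linearly independent rows: 2.

2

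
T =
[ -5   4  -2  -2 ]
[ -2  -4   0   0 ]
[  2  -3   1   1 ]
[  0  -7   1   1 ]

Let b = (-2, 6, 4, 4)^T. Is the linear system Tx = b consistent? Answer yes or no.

Row reduce the augmented matrix [T | b].
R2 ← R2 − (2/5)·R1: [0, -28/5, 4/5, 4/5, 34/5]
R3 ← R3 + (2/5)·R1: [0, -7/5, 1/5, 1/5, 16/5]
R3 ← R3 − (1/4)·R2: [0, 0, 0, 0, 3/2]
R4 ← R4 − (5/4)·R2: [0, 0, 0, 0, -9/2]
R4 ← R4 + (3)·R3: [0, 0, 0, 0, 0]
The echelon form has 3 nonzero rows; the last pivot sits in the augmented column, so rank(T) = 2 but rank([T|b]) = 3.
Since the ranks differ, the system is inconsistent.

no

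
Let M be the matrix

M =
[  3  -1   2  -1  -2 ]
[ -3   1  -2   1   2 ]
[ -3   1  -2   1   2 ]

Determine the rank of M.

1

Row reduce to echelon form.
R2 ← R2 + R1: [0, 0, 0, 0, 0]
R3 ← R3 + R1: [0, 0, 0, 0, 0]
Echelon form has 1 nonzero row, so rank(M) = 1.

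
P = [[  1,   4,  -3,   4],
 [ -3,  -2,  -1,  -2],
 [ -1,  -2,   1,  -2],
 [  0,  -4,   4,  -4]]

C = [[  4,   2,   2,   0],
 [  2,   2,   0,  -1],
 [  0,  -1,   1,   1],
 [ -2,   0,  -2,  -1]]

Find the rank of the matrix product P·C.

2

First compute PC:
[[  4,  13,  -9, -11],
 [-12,  -9,  -3,   3],
 [ -4,  -7,   3,   5],
 [  0, -12,  12,  12]]
Now row reduce the product.
R2 ← R2 + (3)·R1: [0, 30, -30, -30]
R3 ← R3 + R1: [0, 6, -6, -6]
R3 ← R3 − (1/5)·R2: [0, 0, 0, 0]
R4 ← R4 + (2/5)·R2: [0, 0, 0, 0]
2 nonzero rows, so rank(PC) = 2.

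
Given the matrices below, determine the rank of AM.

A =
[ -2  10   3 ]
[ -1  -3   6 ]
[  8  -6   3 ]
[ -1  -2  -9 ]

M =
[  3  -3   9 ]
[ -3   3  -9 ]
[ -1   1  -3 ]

1

First compute AM:
[[-39,  39, -117],
 [  0,   0,   0],
 [ 39, -39, 117],
 [ 12, -12,  36]]
Now row reduce the product.
R3 ← R3 + R1: [0, 0, 0]
R4 ← R4 + (4/13)·R1: [0, 0, 0]
1 nonzero row, so rank(AM) = 1.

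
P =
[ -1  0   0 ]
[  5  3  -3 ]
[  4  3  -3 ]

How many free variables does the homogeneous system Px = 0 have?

1

Row reduce to echelon form.
R2 ← R2 + (5)·R1: [0, 3, -3]
R3 ← R3 + (4)·R1: [0, 3, -3]
R3 ← R3 − R2: [0, 0, 0]
2 nonzero rows, so rank(P) = 2.
P has 3 columns; by rank–nullity, nullity = 3 − 2 = 1.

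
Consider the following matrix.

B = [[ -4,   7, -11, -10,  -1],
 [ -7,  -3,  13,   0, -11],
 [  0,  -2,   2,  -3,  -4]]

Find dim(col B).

Row reduce to echelon form.
R2 ← R2 − (7/4)·R1: [0, -61/4, 129/4, 35/2, -37/4]
R3 ← R3 − (8/61)·R2: [0, 0, -136/61, -323/61, -170/61]
Echelon form has 3 nonzero rows, so rank(B) = 3.
The column space has dimension equal to the rank: 3.

3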